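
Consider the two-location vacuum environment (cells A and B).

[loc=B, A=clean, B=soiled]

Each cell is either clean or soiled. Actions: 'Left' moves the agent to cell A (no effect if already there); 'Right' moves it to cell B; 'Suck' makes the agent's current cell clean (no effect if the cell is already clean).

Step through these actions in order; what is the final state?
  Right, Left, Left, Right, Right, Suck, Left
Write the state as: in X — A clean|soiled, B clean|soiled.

in A — A clean, B clean

1) do Right; now in B — A clean, B soiled
2) do Left; now in A — A clean, B soiled
3) do Left; now in A — A clean, B soiled
4) do Right; now in B — A clean, B soiled
5) do Right; now in B — A clean, B soiled
6) do Suck; now in B — A clean, B clean
7) do Left; now in A — A clean, B clean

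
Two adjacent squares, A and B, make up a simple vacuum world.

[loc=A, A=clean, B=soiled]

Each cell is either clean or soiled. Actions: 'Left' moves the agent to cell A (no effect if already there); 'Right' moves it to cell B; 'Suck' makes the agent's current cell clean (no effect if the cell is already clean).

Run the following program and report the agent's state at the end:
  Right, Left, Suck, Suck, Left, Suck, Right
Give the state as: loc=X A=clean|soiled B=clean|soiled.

1. Right → loc=B A=clean B=soiled
2. Left → loc=A A=clean B=soiled
3. Suck → loc=A A=clean B=soiled
4. Suck → loc=A A=clean B=soiled
5. Left → loc=A A=clean B=soiled
6. Suck → loc=A A=clean B=soiled
7. Right → loc=B A=clean B=soiled

loc=B A=clean B=soiled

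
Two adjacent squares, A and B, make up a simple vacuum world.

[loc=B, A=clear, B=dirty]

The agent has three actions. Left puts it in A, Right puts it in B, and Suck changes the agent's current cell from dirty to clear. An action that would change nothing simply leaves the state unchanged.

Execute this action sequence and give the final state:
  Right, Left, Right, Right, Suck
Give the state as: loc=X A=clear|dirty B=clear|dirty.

[1] after Right: loc=B A=clear B=dirty
[2] after Left: loc=A A=clear B=dirty
[3] after Right: loc=B A=clear B=dirty
[4] after Right: loc=B A=clear B=dirty
[5] after Suck: loc=B A=clear B=clear

loc=B A=clear B=clear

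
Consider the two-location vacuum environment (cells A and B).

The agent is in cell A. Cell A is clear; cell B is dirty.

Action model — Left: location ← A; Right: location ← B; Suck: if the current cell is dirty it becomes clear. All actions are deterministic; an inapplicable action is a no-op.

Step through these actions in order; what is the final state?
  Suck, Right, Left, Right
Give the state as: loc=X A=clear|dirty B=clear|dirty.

loc=B A=clear B=dirty

1. Suck → loc=A A=clear B=dirty
2. Right → loc=B A=clear B=dirty
3. Left → loc=A A=clear B=dirty
4. Right → loc=B A=clear B=dirty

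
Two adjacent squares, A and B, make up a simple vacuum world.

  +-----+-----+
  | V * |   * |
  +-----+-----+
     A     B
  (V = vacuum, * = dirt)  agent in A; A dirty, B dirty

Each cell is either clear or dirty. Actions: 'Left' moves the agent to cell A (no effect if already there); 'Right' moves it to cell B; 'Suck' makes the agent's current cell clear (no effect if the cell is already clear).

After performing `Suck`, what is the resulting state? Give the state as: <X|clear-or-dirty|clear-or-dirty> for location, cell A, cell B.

<A|clear|dirty>

start: <A|dirty|dirty>
step 1/1 (Suck): <A|clear|dirty>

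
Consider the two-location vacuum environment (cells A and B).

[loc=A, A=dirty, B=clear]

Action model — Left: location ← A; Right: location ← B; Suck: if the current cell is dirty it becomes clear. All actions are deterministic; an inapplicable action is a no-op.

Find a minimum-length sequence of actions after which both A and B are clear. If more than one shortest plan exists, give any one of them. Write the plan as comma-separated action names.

Suck

t=1 Suck ⇒ loc=A A=clear B=clear
min 1: A is dirty, one Suck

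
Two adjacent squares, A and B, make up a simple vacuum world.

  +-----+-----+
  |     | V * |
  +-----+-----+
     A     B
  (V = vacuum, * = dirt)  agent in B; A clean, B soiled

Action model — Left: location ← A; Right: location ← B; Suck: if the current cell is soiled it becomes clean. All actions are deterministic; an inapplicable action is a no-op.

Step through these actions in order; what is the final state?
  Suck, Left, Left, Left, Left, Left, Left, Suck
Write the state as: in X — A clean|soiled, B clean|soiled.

in A — A clean, B clean

1. Suck → in B — A clean, B clean
2. Left → in A — A clean, B clean
3. Left → in A — A clean, B clean
4. Left → in A — A clean, B clean
5. Left → in A — A clean, B clean
6. Left → in A — A clean, B clean
7. Left → in A — A clean, B clean
8. Suck → in A — A clean, B clean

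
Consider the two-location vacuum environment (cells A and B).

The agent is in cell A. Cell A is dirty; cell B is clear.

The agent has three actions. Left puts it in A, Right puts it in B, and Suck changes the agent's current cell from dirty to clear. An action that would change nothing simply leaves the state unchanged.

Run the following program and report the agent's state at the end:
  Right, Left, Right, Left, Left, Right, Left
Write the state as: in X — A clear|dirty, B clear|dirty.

in A — A dirty, B clear

t=1 Right ⇒ in B — A dirty, B clear
t=2 Left ⇒ in A — A dirty, B clear
t=3 Right ⇒ in B — A dirty, B clear
t=4 Left ⇒ in A — A dirty, B clear
t=5 Left ⇒ in A — A dirty, B clear
t=6 Right ⇒ in B — A dirty, B clear
t=7 Left ⇒ in A — A dirty, B clear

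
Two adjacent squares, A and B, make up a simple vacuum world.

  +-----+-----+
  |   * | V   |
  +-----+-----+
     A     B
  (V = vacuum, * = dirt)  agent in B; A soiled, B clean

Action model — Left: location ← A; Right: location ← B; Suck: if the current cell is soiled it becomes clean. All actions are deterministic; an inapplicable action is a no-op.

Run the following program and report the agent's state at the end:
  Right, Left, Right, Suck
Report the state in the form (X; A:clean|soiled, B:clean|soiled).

(B; A:soiled, B:clean)

Right (#1): (B; A:soiled, B:clean)
Left (#2): (A; A:soiled, B:clean)
Right (#3): (B; A:soiled, B:clean)
Suck (#4): (B; A:soiled, B:clean)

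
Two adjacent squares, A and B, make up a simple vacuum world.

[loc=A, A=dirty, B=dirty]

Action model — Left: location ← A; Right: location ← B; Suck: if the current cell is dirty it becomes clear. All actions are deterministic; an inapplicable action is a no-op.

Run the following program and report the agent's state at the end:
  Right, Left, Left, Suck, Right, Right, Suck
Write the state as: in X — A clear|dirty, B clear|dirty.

[1] after Right: in B — A dirty, B dirty
[2] after Left: in A — A dirty, B dirty
[3] after Left: in A — A dirty, B dirty
[4] after Suck: in A — A clear, B dirty
[5] after Right: in B — A clear, B dirty
[6] after Right: in B — A clear, B dirty
[7] after Suck: in B — A clear, B clear

in B — A clear, B clear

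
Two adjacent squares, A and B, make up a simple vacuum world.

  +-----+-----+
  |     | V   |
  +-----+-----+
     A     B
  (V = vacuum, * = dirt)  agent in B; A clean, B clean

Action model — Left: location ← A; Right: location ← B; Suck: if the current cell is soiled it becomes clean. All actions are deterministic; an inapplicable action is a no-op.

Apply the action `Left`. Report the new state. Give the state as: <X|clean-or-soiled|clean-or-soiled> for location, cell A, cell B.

start: <B|clean|clean>
1) do Left; now <A|clean|clean>

<A|clean|clean>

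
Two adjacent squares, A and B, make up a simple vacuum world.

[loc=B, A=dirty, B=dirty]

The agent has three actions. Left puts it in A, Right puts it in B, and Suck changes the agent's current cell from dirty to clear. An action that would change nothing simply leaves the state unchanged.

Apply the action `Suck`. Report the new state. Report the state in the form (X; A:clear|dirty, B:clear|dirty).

start: (B; A:dirty, B:dirty)
Suck (#1): (B; A:dirty, B:clear)

(B; A:dirty, B:clear)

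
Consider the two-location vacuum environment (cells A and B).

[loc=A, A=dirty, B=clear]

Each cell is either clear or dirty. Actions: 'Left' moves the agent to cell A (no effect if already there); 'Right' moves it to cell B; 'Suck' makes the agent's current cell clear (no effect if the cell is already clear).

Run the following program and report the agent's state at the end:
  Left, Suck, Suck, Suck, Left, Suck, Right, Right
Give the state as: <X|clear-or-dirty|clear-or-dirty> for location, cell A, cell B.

Left (#1): <A|dirty|clear>
Suck (#2): <A|clear|clear>
Suck (#3): <A|clear|clear>
Suck (#4): <A|clear|clear>
Left (#5): <A|clear|clear>
Suck (#6): <A|clear|clear>
Right (#7): <B|clear|clear>
Right (#8): <B|clear|clear>

<B|clear|clear>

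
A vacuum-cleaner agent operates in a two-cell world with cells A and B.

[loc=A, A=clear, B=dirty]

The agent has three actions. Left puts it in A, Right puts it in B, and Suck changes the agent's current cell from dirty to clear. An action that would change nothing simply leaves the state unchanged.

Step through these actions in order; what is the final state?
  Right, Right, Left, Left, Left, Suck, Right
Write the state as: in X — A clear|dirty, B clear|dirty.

t=1 Right ⇒ in B — A clear, B dirty
t=2 Right ⇒ in B — A clear, B dirty
t=3 Left ⇒ in A — A clear, B dirty
t=4 Left ⇒ in A — A clear, B dirty
t=5 Left ⇒ in A — A clear, B dirty
t=6 Suck ⇒ in A — A clear, B dirty
t=7 Right ⇒ in B — A clear, B dirty

in B — A clear, B dirty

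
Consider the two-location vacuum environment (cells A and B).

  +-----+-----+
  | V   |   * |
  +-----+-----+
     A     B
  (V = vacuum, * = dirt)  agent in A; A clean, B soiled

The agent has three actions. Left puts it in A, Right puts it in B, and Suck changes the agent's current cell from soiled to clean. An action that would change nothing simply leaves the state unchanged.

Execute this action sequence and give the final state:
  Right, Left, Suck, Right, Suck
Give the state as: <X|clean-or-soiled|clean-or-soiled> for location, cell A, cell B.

t=1 Right ⇒ <B|clean|soiled>
t=2 Left ⇒ <A|clean|soiled>
t=3 Suck ⇒ <A|clean|soiled>
t=4 Right ⇒ <B|clean|soiled>
t=5 Suck ⇒ <B|clean|clean>

<B|clean|clean>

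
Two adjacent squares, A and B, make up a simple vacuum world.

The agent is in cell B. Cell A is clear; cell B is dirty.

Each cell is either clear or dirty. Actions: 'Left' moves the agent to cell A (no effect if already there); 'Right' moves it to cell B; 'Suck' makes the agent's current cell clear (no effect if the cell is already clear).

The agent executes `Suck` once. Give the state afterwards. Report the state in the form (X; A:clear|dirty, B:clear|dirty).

start: (B; A:clear, B:dirty)
[1] after Suck: (B; A:clear, B:clear)

(B; A:clear, B:clear)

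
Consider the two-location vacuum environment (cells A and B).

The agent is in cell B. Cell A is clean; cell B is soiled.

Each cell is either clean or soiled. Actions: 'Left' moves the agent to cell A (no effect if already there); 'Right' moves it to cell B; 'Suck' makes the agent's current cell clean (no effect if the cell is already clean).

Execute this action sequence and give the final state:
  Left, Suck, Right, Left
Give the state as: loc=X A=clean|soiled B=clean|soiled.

1. Left → loc=A A=clean B=soiled
2. Suck → loc=A A=clean B=soiled
3. Right → loc=B A=clean B=soiled
4. Left → loc=A A=clean B=soiled

loc=A A=clean B=soiled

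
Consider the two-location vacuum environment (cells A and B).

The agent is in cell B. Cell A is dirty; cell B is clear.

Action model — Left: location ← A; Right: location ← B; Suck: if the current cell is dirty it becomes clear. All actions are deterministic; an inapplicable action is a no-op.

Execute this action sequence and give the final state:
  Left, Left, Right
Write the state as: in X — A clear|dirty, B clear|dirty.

step 1/3 (Left): in A — A dirty, B clear
step 2/3 (Left): in A — A dirty, B clear
step 3/3 (Right): in B — A dirty, B clear

in B — A dirty, B clear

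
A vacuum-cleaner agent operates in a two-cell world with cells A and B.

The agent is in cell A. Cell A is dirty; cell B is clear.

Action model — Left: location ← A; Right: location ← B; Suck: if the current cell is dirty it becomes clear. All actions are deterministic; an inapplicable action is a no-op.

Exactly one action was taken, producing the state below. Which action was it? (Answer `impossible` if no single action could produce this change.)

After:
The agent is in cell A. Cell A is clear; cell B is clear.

Suck

try  Left: loc=A A=dirty B=clear
try Right: loc=B A=dirty B=clear
try  Suck: loc=A A=clear B=clear  ← match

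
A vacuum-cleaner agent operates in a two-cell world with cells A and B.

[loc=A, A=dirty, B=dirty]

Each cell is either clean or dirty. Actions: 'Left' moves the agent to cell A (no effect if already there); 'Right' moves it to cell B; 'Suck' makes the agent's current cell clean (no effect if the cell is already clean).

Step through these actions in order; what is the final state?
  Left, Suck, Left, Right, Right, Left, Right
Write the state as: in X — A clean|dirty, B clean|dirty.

in B — A clean, B dirty

1) do Left; now in A — A dirty, B dirty
2) do Suck; now in A — A clean, B dirty
3) do Left; now in A — A clean, B dirty
4) do Right; now in B — A clean, B dirty
5) do Right; now in B — A clean, B dirty
6) do Left; now in A — A clean, B dirty
7) do Right; now in B — A clean, B dirty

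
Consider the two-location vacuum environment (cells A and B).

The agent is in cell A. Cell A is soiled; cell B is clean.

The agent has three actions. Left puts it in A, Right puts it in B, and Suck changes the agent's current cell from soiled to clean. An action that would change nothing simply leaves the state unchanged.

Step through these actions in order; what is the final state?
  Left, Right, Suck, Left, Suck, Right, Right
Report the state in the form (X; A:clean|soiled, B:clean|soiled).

t=1 Left ⇒ (A; A:soiled, B:clean)
t=2 Right ⇒ (B; A:soiled, B:clean)
t=3 Suck ⇒ (B; A:soiled, B:clean)
t=4 Left ⇒ (A; A:soiled, B:clean)
t=5 Suck ⇒ (A; A:clean, B:clean)
t=6 Right ⇒ (B; A:clean, B:clean)
t=7 Right ⇒ (B; A:clean, B:clean)

(B; A:clean, B:clean)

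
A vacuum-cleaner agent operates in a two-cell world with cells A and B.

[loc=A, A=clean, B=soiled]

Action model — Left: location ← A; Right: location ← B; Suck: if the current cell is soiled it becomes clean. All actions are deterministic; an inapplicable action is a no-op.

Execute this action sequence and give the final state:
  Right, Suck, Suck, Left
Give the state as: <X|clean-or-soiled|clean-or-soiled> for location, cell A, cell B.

[1] after Right: <B|clean|soiled>
[2] after Suck: <B|clean|clean>
[3] after Suck: <B|clean|clean>
[4] after Left: <A|clean|clean>

<A|clean|clean>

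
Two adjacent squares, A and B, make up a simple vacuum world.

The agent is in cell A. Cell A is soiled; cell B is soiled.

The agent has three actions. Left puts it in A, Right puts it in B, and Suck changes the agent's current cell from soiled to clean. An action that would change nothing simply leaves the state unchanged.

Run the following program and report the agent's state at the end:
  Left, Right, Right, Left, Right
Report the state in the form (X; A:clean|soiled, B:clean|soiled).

1) do Left; now (A; A:soiled, B:soiled)
2) do Right; now (B; A:soiled, B:soiled)
3) do Right; now (B; A:soiled, B:soiled)
4) do Left; now (A; A:soiled, B:soiled)
5) do Right; now (B; A:soiled, B:soiled)

(B; A:soiled, B:soiled)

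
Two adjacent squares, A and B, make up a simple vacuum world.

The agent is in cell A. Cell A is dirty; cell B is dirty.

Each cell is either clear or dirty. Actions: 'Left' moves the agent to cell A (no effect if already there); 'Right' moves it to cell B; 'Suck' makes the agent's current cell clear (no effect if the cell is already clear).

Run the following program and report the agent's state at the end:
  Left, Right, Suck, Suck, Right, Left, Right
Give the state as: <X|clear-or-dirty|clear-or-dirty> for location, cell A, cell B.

step 1/7 (Left): <A|dirty|dirty>
step 2/7 (Right): <B|dirty|dirty>
step 3/7 (Suck): <B|dirty|clear>
step 4/7 (Suck): <B|dirty|clear>
step 5/7 (Right): <B|dirty|clear>
step 6/7 (Left): <A|dirty|clear>
step 7/7 (Right): <B|dirty|clear>

<B|dirty|clear>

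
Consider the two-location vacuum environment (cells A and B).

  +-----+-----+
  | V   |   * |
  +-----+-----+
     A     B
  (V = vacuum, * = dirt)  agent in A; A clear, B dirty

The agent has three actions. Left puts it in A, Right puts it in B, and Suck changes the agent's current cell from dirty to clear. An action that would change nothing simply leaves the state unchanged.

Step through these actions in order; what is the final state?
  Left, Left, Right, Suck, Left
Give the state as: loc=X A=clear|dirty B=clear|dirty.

[1] after Left: loc=A A=clear B=dirty
[2] after Left: loc=A A=clear B=dirty
[3] after Right: loc=B A=clear B=dirty
[4] after Suck: loc=B A=clear B=clear
[5] after Left: loc=A A=clear B=clear

loc=A A=clear B=clear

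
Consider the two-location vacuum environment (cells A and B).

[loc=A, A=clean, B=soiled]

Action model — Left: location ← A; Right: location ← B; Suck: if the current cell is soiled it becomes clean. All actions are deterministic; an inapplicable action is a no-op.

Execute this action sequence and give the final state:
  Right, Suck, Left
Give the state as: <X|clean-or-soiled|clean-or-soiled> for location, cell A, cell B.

[1] after Right: <B|clean|soiled>
[2] after Suck: <B|clean|clean>
[3] after Left: <A|clean|clean>

<A|clean|clean>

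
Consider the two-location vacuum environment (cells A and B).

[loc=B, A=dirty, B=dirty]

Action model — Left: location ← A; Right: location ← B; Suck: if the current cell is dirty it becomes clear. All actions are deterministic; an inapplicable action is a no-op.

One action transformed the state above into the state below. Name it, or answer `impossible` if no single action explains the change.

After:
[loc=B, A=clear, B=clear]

try  Left: (A; A:dirty, B:dirty)
try Right: (B; A:dirty, B:dirty)
try  Suck: (B; A:dirty, B:clear)
no single action produces the after-state

impossible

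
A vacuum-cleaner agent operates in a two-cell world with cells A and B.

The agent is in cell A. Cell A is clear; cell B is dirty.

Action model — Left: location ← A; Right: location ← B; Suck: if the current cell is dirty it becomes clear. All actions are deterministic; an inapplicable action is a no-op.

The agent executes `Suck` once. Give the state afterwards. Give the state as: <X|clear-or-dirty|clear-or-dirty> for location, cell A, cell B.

start: <A|clear|dirty>
[1] after Suck: <A|clear|dirty>

<A|clear|dirty>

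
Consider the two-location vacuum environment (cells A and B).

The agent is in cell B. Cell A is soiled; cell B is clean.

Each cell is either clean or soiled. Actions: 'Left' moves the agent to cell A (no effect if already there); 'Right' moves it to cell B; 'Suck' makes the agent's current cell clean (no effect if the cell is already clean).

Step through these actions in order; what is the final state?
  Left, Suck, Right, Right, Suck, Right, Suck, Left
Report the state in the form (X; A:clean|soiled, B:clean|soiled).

(A; A:clean, B:clean)

t=1 Left ⇒ (A; A:soiled, B:clean)
t=2 Suck ⇒ (A; A:clean, B:clean)
t=3 Right ⇒ (B; A:clean, B:clean)
t=4 Right ⇒ (B; A:clean, B:clean)
t=5 Suck ⇒ (B; A:clean, B:clean)
t=6 Right ⇒ (B; A:clean, B:clean)
t=7 Suck ⇒ (B; A:clean, B:clean)
t=8 Left ⇒ (A; A:clean, B:clean)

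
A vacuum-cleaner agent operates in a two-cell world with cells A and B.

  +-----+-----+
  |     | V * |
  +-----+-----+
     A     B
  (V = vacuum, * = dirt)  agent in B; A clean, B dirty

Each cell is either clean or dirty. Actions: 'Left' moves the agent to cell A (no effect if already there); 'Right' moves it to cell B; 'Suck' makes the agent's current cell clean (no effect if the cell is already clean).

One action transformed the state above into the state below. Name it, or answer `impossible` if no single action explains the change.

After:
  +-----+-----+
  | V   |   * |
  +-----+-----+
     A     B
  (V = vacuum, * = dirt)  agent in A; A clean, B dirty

try  Left: loc=A A=clean B=dirty  ← match
try Right: loc=B A=clean B=dirty
try  Suck: loc=B A=clean B=clean

Left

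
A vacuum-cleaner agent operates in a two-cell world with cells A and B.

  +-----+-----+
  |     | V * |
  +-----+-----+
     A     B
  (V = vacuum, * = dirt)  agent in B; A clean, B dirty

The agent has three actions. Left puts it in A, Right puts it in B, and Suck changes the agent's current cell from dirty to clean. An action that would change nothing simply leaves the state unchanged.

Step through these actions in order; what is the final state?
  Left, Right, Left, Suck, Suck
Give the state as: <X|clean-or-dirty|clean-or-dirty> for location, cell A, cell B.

t=1 Left ⇒ <A|clean|dirty>
t=2 Right ⇒ <B|clean|dirty>
t=3 Left ⇒ <A|clean|dirty>
t=4 Suck ⇒ <A|clean|dirty>
t=5 Suck ⇒ <A|clean|dirty>

<A|clean|dirty>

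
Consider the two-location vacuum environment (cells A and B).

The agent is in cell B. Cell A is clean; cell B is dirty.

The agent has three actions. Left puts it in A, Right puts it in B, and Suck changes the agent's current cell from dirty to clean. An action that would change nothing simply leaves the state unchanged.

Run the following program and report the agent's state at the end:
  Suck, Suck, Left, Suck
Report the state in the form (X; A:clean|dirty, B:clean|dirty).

(A; A:clean, B:clean)

1) do Suck; now (B; A:clean, B:clean)
2) do Suck; now (B; A:clean, B:clean)
3) do Left; now (A; A:clean, B:clean)
4) do Suck; now (A; A:clean, B:clean)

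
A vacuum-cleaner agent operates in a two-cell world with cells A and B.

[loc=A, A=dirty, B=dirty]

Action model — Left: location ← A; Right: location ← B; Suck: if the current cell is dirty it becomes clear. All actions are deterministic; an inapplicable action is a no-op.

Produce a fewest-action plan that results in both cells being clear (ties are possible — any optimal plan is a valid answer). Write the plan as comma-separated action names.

Suck, Right, Suck

t=1 Suck ⇒ <A|clear|dirty>
t=2 Right ⇒ <B|clear|dirty>
t=3 Suck ⇒ <B|clear|clear>
min 3: Suck A + move + Suck B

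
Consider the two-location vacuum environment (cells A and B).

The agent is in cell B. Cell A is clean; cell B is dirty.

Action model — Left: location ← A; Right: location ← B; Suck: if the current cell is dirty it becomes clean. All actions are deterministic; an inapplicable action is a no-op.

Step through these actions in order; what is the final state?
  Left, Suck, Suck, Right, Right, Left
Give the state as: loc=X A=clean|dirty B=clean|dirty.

1) do Left; now loc=A A=clean B=dirty
2) do Suck; now loc=A A=clean B=dirty
3) do Suck; now loc=A A=clean B=dirty
4) do Right; now loc=B A=clean B=dirty
5) do Right; now loc=B A=clean B=dirty
6) do Left; now loc=A A=clean B=dirty

loc=A A=clean B=dirty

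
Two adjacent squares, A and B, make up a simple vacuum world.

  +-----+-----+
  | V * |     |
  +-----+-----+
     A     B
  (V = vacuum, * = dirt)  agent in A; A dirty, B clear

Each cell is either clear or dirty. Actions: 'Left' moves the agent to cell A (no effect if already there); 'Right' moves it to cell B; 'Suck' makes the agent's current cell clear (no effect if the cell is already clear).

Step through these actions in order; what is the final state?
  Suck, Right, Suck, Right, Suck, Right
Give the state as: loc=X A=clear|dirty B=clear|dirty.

loc=B A=clear B=clear

[1] after Suck: loc=A A=clear B=clear
[2] after Right: loc=B A=clear B=clear
[3] after Suck: loc=B A=clear B=clear
[4] after Right: loc=B A=clear B=clear
[5] after Suck: loc=B A=clear B=clear
[6] after Right: loc=B A=clear B=clear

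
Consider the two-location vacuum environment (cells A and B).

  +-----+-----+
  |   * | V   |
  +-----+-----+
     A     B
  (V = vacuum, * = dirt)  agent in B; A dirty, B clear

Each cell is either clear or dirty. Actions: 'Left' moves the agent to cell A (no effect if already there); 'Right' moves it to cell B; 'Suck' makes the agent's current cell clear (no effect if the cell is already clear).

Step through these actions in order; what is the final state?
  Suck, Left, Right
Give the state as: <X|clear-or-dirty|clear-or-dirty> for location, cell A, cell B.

<B|dirty|clear>

t=1 Suck ⇒ <B|dirty|clear>
t=2 Left ⇒ <A|dirty|clear>
t=3 Right ⇒ <B|dirty|clear>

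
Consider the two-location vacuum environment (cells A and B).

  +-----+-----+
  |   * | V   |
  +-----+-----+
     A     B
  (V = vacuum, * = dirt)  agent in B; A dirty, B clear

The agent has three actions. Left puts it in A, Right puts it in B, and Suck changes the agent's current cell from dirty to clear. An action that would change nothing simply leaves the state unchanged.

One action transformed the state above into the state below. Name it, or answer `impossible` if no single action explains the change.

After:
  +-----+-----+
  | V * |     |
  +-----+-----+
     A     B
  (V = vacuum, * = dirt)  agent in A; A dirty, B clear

try  Left: <A|dirty|clear>  ← match
try Right: <B|dirty|clear>
try  Suck: <B|dirty|clear>

Left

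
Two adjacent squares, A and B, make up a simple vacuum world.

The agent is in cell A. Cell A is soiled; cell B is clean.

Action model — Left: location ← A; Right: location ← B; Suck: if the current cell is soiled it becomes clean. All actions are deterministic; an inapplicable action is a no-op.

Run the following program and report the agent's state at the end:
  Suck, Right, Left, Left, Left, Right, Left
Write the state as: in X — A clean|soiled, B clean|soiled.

Suck (#1): in A — A clean, B clean
Right (#2): in B — A clean, B clean
Left (#3): in A — A clean, B clean
Left (#4): in A — A clean, B clean
Left (#5): in A — A clean, B clean
Right (#6): in B — A clean, B clean
Left (#7): in A — A clean, B clean

in A — A clean, B clean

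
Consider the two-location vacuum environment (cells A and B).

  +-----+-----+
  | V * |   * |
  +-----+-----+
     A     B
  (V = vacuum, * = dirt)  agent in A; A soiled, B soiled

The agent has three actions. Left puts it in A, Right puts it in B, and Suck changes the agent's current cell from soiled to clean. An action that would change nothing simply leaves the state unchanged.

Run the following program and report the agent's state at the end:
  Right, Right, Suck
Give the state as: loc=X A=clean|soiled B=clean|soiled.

step 1/3 (Right): loc=B A=soiled B=soiled
step 2/3 (Right): loc=B A=soiled B=soiled
step 3/3 (Suck): loc=B A=soiled B=clean

loc=B A=soiled B=clean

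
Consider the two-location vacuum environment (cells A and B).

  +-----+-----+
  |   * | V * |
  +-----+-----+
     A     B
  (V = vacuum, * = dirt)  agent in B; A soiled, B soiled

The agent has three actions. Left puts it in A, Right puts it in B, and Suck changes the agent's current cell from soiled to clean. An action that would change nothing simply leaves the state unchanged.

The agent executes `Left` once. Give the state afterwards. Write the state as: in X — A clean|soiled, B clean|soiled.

start: in B — A soiled, B soiled
t=1 Left ⇒ in A — A soiled, B soiled

in A — A soiled, B soiled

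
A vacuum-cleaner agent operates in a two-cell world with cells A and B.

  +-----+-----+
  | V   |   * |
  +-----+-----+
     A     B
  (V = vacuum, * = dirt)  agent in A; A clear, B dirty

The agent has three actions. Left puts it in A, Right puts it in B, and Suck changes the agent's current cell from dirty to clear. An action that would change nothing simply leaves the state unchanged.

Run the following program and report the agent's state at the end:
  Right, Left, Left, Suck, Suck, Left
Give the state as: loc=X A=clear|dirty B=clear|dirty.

loc=A A=clear B=dirty

Right (#1): loc=B A=clear B=dirty
Left (#2): loc=A A=clear B=dirty
Left (#3): loc=A A=clear B=dirty
Suck (#4): loc=A A=clear B=dirty
Suck (#5): loc=A A=clear B=dirty
Left (#6): loc=A A=clear B=dirty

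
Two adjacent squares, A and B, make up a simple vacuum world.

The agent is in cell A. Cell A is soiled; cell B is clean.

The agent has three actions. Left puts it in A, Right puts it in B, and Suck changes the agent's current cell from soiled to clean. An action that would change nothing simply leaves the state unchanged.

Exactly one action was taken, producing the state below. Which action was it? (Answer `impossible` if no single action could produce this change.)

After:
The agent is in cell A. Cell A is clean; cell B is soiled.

try  Left: <A|soiled|clean>
try Right: <B|soiled|clean>
try  Suck: <A|clean|clean>
no single action produces the after-state

impossible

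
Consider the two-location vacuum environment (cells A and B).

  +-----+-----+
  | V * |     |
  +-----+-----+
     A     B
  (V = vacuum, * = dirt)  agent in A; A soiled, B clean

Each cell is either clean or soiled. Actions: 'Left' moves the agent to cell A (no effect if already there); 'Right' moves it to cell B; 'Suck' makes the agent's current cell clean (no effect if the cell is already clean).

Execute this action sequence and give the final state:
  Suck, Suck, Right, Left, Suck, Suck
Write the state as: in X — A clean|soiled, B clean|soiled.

step 1/6 (Suck): in A — A clean, B clean
step 2/6 (Suck): in A — A clean, B clean
step 3/6 (Right): in B — A clean, B clean
step 4/6 (Left): in A — A clean, B clean
step 5/6 (Suck): in A — A clean, B clean
step 6/6 (Suck): in A — A clean, B clean

in A — A clean, B clean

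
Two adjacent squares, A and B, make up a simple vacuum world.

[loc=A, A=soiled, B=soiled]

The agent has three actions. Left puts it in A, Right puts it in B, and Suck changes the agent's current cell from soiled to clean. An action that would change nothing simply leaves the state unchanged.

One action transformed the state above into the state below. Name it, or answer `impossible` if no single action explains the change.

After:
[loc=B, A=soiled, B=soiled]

try  Left: loc=A A=soiled B=soiled
try Right: loc=B A=soiled B=soiled  ← match
try  Suck: loc=A A=clean B=soiled

Right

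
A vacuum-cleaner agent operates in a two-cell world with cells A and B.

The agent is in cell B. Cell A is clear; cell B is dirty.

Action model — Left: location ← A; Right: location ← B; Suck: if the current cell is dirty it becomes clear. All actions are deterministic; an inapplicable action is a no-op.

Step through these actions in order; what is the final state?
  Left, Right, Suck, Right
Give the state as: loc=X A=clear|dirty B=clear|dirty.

step 1/4 (Left): loc=A A=clear B=dirty
step 2/4 (Right): loc=B A=clear B=dirty
step 3/4 (Suck): loc=B A=clear B=clear
step 4/4 (Right): loc=B A=clear B=clear

loc=B A=clear B=clear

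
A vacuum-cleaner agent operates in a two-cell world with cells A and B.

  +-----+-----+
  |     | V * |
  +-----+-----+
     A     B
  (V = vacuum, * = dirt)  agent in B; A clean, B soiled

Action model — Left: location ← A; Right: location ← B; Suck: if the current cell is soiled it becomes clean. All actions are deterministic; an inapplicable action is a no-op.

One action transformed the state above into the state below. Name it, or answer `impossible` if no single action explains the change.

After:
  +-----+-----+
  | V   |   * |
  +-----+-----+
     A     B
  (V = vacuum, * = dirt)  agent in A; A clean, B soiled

try  Left: loc=A A=clean B=soiled  ← match
try Right: loc=B A=clean B=soiled
try  Suck: loc=B A=clean B=clean

Left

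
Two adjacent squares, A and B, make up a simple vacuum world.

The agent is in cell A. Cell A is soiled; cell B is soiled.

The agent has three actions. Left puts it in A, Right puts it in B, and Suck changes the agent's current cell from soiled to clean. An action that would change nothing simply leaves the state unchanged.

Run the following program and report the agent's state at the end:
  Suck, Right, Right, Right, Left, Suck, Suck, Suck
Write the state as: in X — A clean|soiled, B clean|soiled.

Suck (#1): in A — A clean, B soiled
Right (#2): in B — A clean, B soiled
Right (#3): in B — A clean, B soiled
Right (#4): in B — A clean, B soiled
Left (#5): in A — A clean, B soiled
Suck (#6): in A — A clean, B soiled
Suck (#7): in A — A clean, B soiled
Suck (#8): in A — A clean, B soiled

in A — A clean, B soiled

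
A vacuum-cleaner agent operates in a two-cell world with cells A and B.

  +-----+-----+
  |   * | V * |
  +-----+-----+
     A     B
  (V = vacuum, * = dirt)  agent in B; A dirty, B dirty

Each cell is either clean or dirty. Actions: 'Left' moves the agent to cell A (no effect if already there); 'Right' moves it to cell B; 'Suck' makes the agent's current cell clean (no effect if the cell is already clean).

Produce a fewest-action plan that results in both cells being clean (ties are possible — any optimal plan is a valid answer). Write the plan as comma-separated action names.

step 1/3 (Suck): <B|dirty|clean>
step 2/3 (Left): <A|dirty|clean>
step 3/3 (Suck): <A|clean|clean>
min 3: Suck B + move + Suck A

Suck, Left, Suck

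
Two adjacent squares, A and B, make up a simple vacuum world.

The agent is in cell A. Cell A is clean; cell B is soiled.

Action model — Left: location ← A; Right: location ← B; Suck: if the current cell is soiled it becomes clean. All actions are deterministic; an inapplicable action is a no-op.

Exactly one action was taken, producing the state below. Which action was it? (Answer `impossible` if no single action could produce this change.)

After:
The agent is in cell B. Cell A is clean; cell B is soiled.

try  Left: in A — A clean, B soiled
try Right: in B — A clean, B soiled  ← match
try  Suck: in A — A clean, B soiled

Right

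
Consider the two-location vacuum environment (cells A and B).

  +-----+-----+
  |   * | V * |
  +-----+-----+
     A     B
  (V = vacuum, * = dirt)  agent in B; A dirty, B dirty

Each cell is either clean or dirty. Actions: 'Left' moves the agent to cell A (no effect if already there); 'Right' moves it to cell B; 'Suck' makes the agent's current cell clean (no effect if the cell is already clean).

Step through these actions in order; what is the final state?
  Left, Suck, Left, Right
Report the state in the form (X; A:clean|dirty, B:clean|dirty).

(B; A:clean, B:dirty)

step 1/4 (Left): (A; A:dirty, B:dirty)
step 2/4 (Suck): (A; A:clean, B:dirty)
step 3/4 (Left): (A; A:clean, B:dirty)
step 4/4 (Right): (B; A:clean, B:dirty)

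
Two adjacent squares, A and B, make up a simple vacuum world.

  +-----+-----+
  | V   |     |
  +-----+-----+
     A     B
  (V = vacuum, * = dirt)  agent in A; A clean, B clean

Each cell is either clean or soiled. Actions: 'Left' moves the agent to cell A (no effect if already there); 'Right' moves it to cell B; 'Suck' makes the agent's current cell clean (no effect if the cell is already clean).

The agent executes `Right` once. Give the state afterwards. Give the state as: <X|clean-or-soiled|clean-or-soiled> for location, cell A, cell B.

<B|clean|clean>

start: <A|clean|clean>
1. Right → <B|clean|clean>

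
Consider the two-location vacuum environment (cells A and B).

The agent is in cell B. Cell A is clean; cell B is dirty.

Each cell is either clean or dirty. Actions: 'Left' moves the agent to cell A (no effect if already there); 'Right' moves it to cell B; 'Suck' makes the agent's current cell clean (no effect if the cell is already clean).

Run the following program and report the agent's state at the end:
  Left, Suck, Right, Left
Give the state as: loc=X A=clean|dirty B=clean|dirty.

step 1/4 (Left): loc=A A=clean B=dirty
step 2/4 (Suck): loc=A A=clean B=dirty
step 3/4 (Right): loc=B A=clean B=dirty
step 4/4 (Left): loc=A A=clean B=dirty

loc=A A=clean B=dirty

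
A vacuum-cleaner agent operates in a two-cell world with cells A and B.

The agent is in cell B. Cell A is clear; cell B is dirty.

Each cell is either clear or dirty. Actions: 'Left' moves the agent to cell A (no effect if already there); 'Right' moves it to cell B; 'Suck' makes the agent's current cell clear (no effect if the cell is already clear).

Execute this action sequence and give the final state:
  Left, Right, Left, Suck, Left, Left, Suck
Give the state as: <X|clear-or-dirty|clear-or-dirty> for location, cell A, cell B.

1. Left → <A|clear|dirty>
2. Right → <B|clear|dirty>
3. Left → <A|clear|dirty>
4. Suck → <A|clear|dirty>
5. Left → <A|clear|dirty>
6. Left → <A|clear|dirty>
7. Suck → <A|clear|dirty>

<A|clear|dirty>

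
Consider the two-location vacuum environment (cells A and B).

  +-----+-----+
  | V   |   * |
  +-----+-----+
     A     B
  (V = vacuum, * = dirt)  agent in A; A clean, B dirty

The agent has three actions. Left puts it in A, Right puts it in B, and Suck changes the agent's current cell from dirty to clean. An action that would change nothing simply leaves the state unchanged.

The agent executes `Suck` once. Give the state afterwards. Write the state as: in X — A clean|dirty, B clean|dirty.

in A — A clean, B dirty

start: in A — A clean, B dirty
t=1 Suck ⇒ in A — A clean, B dirty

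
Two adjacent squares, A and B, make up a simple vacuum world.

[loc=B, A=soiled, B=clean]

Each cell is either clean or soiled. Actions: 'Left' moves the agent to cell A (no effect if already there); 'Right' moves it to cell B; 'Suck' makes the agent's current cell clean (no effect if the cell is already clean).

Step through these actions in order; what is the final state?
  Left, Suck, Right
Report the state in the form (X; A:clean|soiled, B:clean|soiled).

(B; A:clean, B:clean)

t=1 Left ⇒ (A; A:soiled, B:clean)
t=2 Suck ⇒ (A; A:clean, B:clean)
t=3 Right ⇒ (B; A:clean, B:clean)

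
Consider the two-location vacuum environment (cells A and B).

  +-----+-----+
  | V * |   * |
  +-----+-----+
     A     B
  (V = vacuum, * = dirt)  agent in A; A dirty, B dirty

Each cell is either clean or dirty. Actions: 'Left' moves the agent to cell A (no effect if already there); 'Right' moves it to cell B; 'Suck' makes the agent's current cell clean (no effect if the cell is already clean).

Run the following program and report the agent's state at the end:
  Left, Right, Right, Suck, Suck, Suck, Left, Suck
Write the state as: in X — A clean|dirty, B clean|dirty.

[1] after Left: in A — A dirty, B dirty
[2] after Right: in B — A dirty, B dirty
[3] after Right: in B — A dirty, B dirty
[4] after Suck: in B — A dirty, B clean
[5] after Suck: in B — A dirty, B clean
[6] after Suck: in B — A dirty, B clean
[7] after Left: in A — A dirty, B clean
[8] after Suck: in A — A clean, B clean

in A — A clean, B clean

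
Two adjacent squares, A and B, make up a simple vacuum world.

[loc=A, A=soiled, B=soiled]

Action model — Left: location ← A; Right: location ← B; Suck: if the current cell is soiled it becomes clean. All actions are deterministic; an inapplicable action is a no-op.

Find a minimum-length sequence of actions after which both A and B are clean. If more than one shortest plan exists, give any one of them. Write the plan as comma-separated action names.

step 1/3 (Suck): loc=A A=clean B=soiled
step 2/3 (Right): loc=B A=clean B=soiled
step 3/3 (Suck): loc=B A=clean B=clean
min 3: Suck A + move + Suck B

Suck, Right, Suck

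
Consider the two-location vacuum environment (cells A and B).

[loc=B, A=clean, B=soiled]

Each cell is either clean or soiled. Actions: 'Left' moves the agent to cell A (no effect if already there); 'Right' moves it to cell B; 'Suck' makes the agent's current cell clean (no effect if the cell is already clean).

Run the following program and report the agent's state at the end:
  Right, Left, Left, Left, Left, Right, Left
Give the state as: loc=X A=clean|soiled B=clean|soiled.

1. Right → loc=B A=clean B=soiled
2. Left → loc=A A=clean B=soiled
3. Left → loc=A A=clean B=soiled
4. Left → loc=A A=clean B=soiled
5. Left → loc=A A=clean B=soiled
6. Right → loc=B A=clean B=soiled
7. Left → loc=A A=clean B=soiled

loc=A A=clean B=soiled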